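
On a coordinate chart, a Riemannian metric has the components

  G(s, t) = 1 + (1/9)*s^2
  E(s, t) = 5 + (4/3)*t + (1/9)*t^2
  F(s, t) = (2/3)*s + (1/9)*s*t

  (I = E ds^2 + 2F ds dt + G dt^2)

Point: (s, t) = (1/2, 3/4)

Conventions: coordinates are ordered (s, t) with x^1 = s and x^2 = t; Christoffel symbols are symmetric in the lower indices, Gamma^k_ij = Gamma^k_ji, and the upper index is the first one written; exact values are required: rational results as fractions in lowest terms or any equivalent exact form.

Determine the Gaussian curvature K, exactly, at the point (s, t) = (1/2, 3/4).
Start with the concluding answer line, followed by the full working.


Answer: K = -2304/769129

E = 97/16, F = 3/8, G = 37/36, EG - F^2 = 877/144 at the point
E_s = 0, E_t = 3/2, F_s = 3/4, F_t = 1/18, G_s = 1/9, G_t = 0
E_tt = 2/9, F_st = 1/9, G_ss = 2/9
Brioschi: K = (det M1 - det M2) / (EG - F^2)^2 with the standard first/second-derivative matrices M1, M2.
M1 = [[-E_tt/2 + F_st - G_ss/2, E_s/2, F_s - E_t/2], [F_t - G_s/2, E, F], [G_t/2, F, G]] = [[-1/9, 0, 0], [0, 97/16, 3/8], [0, 3/8, 37/36]]; det M1 = -877/1296
M2 = [[0, E_t/2, G_s/2], [E_t/2, E, F], [G_s/2, F, G]] = [[0, 3/4, 1/18], [3/4, 97/16, 3/8], [1/18, 3/8, 37/36]]; det M2 = -733/1296
det M1 - det M2 = -1/9; K = -1/9 / (877/144)^2 = -2304/769129


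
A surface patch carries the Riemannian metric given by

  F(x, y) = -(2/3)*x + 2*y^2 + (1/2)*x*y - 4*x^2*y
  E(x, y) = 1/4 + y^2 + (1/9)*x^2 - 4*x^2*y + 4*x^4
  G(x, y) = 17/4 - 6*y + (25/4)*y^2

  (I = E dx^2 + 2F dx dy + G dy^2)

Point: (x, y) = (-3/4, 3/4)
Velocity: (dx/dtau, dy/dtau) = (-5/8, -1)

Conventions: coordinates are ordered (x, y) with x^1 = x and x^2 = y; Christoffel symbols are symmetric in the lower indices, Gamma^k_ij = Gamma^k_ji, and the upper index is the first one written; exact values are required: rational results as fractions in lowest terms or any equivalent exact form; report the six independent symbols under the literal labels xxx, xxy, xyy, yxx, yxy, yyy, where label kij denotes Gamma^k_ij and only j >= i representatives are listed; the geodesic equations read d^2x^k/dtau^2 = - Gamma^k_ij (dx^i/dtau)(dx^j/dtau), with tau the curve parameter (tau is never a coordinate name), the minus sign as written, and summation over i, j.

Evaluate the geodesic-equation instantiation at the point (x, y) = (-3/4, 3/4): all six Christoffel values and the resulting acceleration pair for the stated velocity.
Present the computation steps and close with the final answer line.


E = 29/64, F = -11/32, G = 209/64 at the point
E_x = -29/12, E_y = -3/4, F_x = 101/24, F_y = 3/8, G_x = 0, G_y = 27/8
EG - F^2 = 5577/4096;  g^inv = (4096/5577) * [[209/64, 11/32], [11/32, 29/64]]
first-kind symbols [ij,l] = (1/2)(d_i g_jl + d_j g_il - d_l g_ij): [xx,x] = E_x/2 = -29/24, [xx,y] = F_x - E_y/2 = 55/12, [xy,x] = E_y/2 = -3/8, [xy,y] = G_x/2 = 0, [yy,x] = F_y - G_x/2 = 3/8, [yy,y] = G_y/2 = 27/16
Gamma^x_ij = (G*[ij,x] - F*[ij,y])/(EG - F^2), Gamma^y_ij = (E*[ij,y] - F*[ij,x])/(EG - F^2)
Gamma_xxx = -2648/1521, Gamma_xxy = -152/169, Gamma_xyy = 224/169, Gamma_yxx = 1856/1521, Gamma_yxy = -16/169, Gamma_yyy = 1220/1859
d^2x/dtau^2 = -(Gamma_xxx*(-5/8)^2 + 2*Gamma_xxy*(-5/8)*(-1) + Gamma_xyy*(-1)^2) = 5827/12168
d^2y/dtau^2 = -(Gamma_yxx*(-5/8)^2 + 2*Gamma_yxy*(-5/8)*(-1) + Gamma_yyy*(-1)^2) = -16975/16731

Answer: Gamma_xxx = -2648/1521, Gamma_xxy = -152/169, Gamma_xyy = 224/169, Gamma_yxx = 1856/1521, Gamma_yxy = -16/169, Gamma_yyy = 1220/1859; accelerations (d^2x/dtau^2, d^2y/dtau^2) = (5827/12168, -16975/16731)


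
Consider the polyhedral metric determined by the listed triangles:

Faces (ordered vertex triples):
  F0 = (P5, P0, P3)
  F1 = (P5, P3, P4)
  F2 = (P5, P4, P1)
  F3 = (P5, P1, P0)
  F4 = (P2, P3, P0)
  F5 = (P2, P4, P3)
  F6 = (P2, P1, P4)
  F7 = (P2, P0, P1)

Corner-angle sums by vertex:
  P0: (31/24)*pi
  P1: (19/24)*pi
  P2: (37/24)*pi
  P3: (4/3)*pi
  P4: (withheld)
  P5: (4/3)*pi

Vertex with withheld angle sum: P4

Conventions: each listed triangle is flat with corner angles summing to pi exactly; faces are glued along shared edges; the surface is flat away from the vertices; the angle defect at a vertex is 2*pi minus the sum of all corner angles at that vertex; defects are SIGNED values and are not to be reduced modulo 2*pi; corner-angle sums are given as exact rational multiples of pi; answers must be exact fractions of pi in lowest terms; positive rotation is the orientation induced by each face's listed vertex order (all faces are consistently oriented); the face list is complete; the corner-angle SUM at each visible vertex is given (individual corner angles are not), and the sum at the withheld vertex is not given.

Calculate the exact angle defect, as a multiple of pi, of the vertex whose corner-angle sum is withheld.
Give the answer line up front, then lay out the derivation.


Answer: defect(P4) = (7/24)*pi

V = 6, E = 12, F = 8; chi = V - E + F = 2
Gauss-Bonnet: total defect = 2*pi*chi = 4*pi; visible defects sum to (89/24)*pi


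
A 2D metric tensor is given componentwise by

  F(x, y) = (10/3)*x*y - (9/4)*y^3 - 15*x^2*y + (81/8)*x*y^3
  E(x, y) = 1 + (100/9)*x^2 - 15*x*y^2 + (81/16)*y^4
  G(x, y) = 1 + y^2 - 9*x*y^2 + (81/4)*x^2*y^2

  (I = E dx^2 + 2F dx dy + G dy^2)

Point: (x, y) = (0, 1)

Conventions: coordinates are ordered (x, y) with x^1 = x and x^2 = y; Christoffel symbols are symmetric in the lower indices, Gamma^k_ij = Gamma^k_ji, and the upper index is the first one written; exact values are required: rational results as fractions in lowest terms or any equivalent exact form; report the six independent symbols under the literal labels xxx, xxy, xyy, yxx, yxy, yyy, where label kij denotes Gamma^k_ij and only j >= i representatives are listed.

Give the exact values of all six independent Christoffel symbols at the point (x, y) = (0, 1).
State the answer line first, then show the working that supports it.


Answer: Gamma_xxx = -120/113, Gamma_xxy = 162/113, Gamma_xyy = -36/113, Gamma_yxx = 160/339, Gamma_yxy = -72/113, Gamma_yyy = 16/113

E = 97/16, F = -9/4, G = 2 at the point
E_x = -15, E_y = 81/4, F_x = 323/24, F_y = -27/4, G_x = -9, G_y = 2
EG - F^2 = 113/16;  g^inv = (16/113) * [[2, 9/4], [9/4, 97/16]]
first-kind symbols [ij,l] = (1/2)(d_i g_jl + d_j g_il - d_l g_ij): [xx,x] = E_x/2 = -15/2, [xx,y] = F_x - E_y/2 = 10/3, [xy,x] = E_y/2 = 81/8, [xy,y] = G_x/2 = -9/2, [yy,x] = F_y - G_x/2 = -9/4, [yy,y] = G_y/2 = 1
Gamma^x_ij = (G*[ij,x] - F*[ij,y])/(EG - F^2), Gamma^y_ij = (E*[ij,y] - F*[ij,x])/(EG - F^2)


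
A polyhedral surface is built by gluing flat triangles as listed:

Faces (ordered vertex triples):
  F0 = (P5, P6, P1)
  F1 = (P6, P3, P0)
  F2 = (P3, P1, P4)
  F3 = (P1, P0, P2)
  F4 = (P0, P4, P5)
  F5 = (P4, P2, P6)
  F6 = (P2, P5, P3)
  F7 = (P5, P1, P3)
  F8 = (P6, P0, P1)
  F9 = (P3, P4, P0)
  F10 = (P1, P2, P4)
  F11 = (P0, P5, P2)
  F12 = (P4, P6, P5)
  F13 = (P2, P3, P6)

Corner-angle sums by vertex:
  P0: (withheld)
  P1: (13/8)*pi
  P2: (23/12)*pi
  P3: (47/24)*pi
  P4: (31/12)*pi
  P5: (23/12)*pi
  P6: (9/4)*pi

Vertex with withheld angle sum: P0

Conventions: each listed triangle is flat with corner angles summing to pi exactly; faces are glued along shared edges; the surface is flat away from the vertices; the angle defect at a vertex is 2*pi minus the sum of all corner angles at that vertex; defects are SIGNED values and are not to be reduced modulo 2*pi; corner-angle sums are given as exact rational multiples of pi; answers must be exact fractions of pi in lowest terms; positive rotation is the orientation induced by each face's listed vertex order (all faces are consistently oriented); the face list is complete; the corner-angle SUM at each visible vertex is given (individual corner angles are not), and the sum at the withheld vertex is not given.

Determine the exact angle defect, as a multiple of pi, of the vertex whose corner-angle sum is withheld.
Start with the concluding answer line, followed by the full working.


Answer: defect(P0) = pi/4

V = 7, E = 21, F = 14; chi = V - E + F = 0
Gauss-Bonnet: total defect = 2*pi*chi = 0; visible defects sum to -pi/4


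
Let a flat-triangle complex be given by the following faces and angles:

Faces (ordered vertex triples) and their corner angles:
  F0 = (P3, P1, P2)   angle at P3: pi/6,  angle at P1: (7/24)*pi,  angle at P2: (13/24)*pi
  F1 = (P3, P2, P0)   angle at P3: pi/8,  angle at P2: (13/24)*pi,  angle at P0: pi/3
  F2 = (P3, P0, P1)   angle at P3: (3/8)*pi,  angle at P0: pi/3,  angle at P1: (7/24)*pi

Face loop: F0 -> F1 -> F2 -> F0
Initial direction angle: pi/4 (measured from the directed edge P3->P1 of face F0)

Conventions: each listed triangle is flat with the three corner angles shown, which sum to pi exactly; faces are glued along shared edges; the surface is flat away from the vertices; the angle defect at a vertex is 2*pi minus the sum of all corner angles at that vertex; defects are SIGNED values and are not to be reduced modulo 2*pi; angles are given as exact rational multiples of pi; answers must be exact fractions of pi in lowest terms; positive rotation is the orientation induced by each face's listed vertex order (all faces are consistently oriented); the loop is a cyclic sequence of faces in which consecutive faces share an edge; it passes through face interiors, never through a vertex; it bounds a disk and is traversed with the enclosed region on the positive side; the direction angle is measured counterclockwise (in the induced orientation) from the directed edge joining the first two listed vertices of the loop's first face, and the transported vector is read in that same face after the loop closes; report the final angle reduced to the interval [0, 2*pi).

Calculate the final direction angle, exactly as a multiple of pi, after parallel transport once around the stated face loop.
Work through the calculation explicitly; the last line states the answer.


enclosed vertex P3: corner angles sum to (2/3)*pi, defect = 2*pi - (2/3)*pi = (4/3)*pi
final direction = starting direction + enclosed defect total, reduced mod 2*pi (induced orientation)
final angle = pi/4 + (4/3)*pi = (19/12)*pi (mod 2*pi)

Answer: final direction angle = (19/12)*pi


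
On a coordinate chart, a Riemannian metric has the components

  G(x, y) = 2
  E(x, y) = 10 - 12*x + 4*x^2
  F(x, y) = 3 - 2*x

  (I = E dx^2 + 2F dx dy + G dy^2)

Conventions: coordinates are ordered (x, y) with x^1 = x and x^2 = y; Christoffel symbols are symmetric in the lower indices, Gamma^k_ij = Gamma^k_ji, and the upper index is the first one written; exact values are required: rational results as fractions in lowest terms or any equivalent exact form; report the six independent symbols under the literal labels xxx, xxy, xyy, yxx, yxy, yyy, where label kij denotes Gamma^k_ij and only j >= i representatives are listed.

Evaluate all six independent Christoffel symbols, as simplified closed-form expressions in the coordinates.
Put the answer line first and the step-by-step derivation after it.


Answer: Gamma_xxx = (4*x - 6)/(4*x^2 - 12*x + 11), Gamma_xxy = 0, Gamma_xyy = 0, Gamma_yxx = -2/(4*x^2 - 12*x + 11), Gamma_yxy = 0, Gamma_yyy = 0

E = 10 - 12*x + 4*x^2; F = 3 - 2*x; G = 2
Gamma^k_ij = (1/2) g^{kl} (d_i g_jl + d_j g_il - d_l g_ij), with g^inv = (1/(EG-F^2)) [[G, -F], [-F, E]]
first partials: E_x = -12 + 8*x, E_y = 0, F_x = -2, F_y = 0, G_x = 0, G_y = 0
D = EG - F^2 = 11 - 12*x + 4*x^2
expanded: Gamma^x_xx = (G E_x - 2F F_x + F E_y)/(2D), Gamma^x_xy = (G E_y - F G_x)/(2D), Gamma^x_yy = (2G F_y - G G_x - F G_y)/(2D), Gamma^y_xx = (2E F_x - E E_y - F E_x)/(2D), Gamma^y_xy = (E G_x - F E_y)/(2D), Gamma^y_yy = (E G_y - 2F F_y + F G_x)/(2D); substitute and cancel common factors


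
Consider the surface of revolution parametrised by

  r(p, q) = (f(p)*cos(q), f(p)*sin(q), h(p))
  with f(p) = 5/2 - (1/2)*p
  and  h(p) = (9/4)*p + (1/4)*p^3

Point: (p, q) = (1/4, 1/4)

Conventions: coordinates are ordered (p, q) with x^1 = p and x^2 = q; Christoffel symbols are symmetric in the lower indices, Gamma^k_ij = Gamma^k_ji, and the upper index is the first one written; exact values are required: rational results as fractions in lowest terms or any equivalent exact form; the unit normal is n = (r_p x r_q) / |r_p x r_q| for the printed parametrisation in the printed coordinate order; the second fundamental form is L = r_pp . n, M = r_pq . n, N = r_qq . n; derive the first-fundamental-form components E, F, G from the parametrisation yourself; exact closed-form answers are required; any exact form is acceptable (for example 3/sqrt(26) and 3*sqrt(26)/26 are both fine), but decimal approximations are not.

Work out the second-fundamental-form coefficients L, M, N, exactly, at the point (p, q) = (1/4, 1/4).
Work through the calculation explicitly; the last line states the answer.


f = 19/8, f' = -1/2, f'' = 0, h' = 147/64, h'' = 3/8
E = 22633/4096, F = 0, G = 361/64; answer radicand W^2 = 22633/4096
unnormalised second-form numerators: l = -3/16, m = 0, n = 2793/512; L = l/sqrt(22633/4096), and similarly M = m/sqrt(W^2), N = n/sqrt(W^2)

Answer: L = -12*sqrt(22633)/22633, M = 0, N = 2793*sqrt(22633)/181064


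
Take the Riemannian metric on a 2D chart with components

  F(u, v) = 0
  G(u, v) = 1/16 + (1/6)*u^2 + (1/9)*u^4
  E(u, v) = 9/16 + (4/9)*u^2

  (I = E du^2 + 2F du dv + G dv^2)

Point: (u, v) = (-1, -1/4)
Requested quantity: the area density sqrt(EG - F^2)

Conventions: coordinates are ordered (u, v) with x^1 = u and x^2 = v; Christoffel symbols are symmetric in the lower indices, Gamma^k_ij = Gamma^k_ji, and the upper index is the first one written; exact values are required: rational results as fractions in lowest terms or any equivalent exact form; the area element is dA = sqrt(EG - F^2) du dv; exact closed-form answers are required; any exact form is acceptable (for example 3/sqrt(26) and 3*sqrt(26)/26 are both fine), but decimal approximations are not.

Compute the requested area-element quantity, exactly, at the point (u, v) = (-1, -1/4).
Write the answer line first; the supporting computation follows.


Answer: sqrt(EG - F^2) = 7*sqrt(145)/144

E = 145/144, F = 0, G = 49/144; EG - F^2 = 7105/20736


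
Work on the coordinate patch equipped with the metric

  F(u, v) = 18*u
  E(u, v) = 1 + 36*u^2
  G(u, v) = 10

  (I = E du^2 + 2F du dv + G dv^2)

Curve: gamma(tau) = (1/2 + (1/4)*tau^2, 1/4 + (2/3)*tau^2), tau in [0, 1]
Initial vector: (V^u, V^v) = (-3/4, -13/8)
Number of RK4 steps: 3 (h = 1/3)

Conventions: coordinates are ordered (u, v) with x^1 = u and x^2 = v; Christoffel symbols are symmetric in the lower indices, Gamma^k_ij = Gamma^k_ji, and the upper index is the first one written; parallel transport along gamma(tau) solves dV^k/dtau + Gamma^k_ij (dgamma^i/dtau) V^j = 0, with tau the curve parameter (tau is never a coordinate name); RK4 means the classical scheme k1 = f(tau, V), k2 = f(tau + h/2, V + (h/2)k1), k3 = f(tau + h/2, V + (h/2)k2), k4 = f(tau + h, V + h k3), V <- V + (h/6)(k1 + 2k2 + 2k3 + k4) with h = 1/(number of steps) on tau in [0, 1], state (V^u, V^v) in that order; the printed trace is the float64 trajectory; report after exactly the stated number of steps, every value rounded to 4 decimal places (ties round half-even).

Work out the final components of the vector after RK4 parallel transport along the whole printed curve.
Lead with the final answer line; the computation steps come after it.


Answer: V^u = -0.5944, V^v = -1.4976

gamma'(tau) = ((1/2)*tau, (4/3)*tau); f(tau, V)^k = -Gamma^k_ij(gamma(tau)) gamma'^i(tau) V^j; h = 1/3; intermediate values shown to 6 dp
curve data and Christoffel symbols at the stage parameters:
  tau = 0.000000: gamma = (0.500000, 0.250000), gamma' = (0.000000, 0.000000); Gamma_uuu = 0.947368, Gamma_uuv = 0.000000, Gamma_uvv = 0.000000, Gamma_vuu = 0.947368, Gamma_vuv = 0.000000, Gamma_vvv = 0.000000
  tau = 0.166667: gamma = (0.506944, 0.268519), gamma' = (0.083333, 0.222222); Gamma_uuu = 0.947966, Gamma_uuv = 0.000000, Gamma_uvv = 0.000000, Gamma_vuu = 0.934981, Gamma_vuv = 0.000000, Gamma_vvv = 0.000000
  tau = 0.333333: gamma = (0.527778, 0.324074), gamma' = (0.166667, 0.444444); Gamma_uuu = 0.948682, Gamma_uuv = 0.000000, Gamma_uvv = 0.000000, Gamma_vuu = 0.898752, Gamma_vuv = 0.000000, Gamma_vvv = 0.000000
  tau = 0.500000: gamma = (0.562500, 0.416667), gamma' = (0.250000, 0.666667); Gamma_uuu = 0.946676, Gamma_uuv = 0.000000, Gamma_uvv = 0.000000, Gamma_vuu = 0.841490, Gamma_vuv = 0.000000, Gamma_vvv = 0.000000
  tau = 0.666667: gamma = (0.611111, 0.546296), gamma' = (0.333333, 0.888889); Gamma_uuu = 0.938389, Gamma_uuv = 0.000000, Gamma_uvv = 0.000000, Gamma_vuu = 0.767773, Gamma_vuv = 0.000000, Gamma_vvv = 0.000000
  tau = 0.833333: gamma = (0.673611, 0.712963), gamma' = (0.416667, 1.111111); Gamma_uuu = 0.920825, Gamma_uuv = 0.000000, Gamma_uvv = 0.000000, Gamma_vuu = 0.683499, Gamma_vuv = 0.000000, Gamma_vvv = 0.000000
  tau = 1.000000: gamma = (0.750000, 0.916667), gamma' = (0.500000, 1.333333); Gamma_uuu = 0.892562, Gamma_uuv = 0.000000, Gamma_uvv = 0.000000, Gamma_vuu = 0.595041, Gamma_vuv = 0.000000, Gamma_vvv = 0.000000
step 0: V^u = -0.7500, V^v = -1.6250
step 1: k1 = (0.000000, 0.000000), k2 = (0.059248, 0.058436), k3 = (0.058468, 0.057667), k4 = (0.115504, 0.109425); V <- V + (h/6)(k1 + 2k2 + 2k3 + k4): V^u = -0.7305, V^v = -1.6060
step 2: k1 = (0.115503, 0.109424), k2 = (0.168332, 0.149628), k3 = (0.166248, 0.147776), k4 = (0.211165, 0.172771); V <- V + (h/6)(k1 + 2k2 + 2k3 + k4): V^u = -0.6752, V^v = -1.5573
step 3: k1 = (0.211194, 0.172795), k2 = (0.245546, 0.182261), k3 = (0.243349, 0.180630), k4 = (0.265119, 0.176746); V <- V + (h/6)(k1 + 2k2 + 2k3 + k4): V^u = -0.5944, V^v = -1.4976


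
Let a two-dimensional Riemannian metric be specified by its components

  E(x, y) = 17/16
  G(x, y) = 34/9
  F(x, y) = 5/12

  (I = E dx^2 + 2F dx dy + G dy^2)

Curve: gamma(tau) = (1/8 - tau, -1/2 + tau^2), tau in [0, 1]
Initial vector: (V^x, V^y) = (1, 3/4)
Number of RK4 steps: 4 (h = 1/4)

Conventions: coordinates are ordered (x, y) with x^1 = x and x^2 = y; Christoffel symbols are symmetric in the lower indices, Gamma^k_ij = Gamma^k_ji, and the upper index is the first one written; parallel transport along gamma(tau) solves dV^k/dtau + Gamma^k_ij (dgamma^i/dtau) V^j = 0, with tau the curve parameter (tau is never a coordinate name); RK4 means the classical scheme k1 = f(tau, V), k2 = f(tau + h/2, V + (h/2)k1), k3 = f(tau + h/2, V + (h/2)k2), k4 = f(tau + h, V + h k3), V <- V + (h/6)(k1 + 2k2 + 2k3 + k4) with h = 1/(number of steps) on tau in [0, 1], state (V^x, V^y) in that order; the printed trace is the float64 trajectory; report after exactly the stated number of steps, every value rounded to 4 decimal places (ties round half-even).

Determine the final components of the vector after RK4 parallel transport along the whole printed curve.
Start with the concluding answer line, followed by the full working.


Answer: V^x = 1.0000, V^y = 0.7500

gamma'(tau) = (-1, 2*tau); f(tau, V)^k = -Gamma^k_ij(gamma(tau)) gamma'^i(tau) V^j; h = 1/4; intermediate values shown to 6 dp
curve data and Christoffel symbols at the stage parameters:
  tau = 0.000000: gamma = (0.125000, -0.500000), gamma' = (-1.000000, 0.000000); Gamma_xxx = 0.000000, Gamma_xxy = 0.000000, Gamma_xyy = 0.000000, Gamma_yxx = 0.000000, Gamma_yxy = 0.000000, Gamma_yyy = 0.000000
  tau = 0.125000: gamma = (0.000000, -0.484375), gamma' = (-1.000000, 0.250000); Gamma_xxx = 0.000000, Gamma_xxy = 0.000000, Gamma_xyy = 0.000000, Gamma_yxx = 0.000000, Gamma_yxy = 0.000000, Gamma_yyy = 0.000000
  tau = 0.250000: gamma = (-0.125000, -0.437500), gamma' = (-1.000000, 0.500000); Gamma_xxx = 0.000000, Gamma_xxy = 0.000000, Gamma_xyy = 0.000000, Gamma_yxx = 0.000000, Gamma_yxy = 0.000000, Gamma_yyy = 0.000000
  tau = 0.375000: gamma = (-0.250000, -0.359375), gamma' = (-1.000000, 0.750000); Gamma_xxx = 0.000000, Gamma_xxy = 0.000000, Gamma_xyy = 0.000000, Gamma_yxx = 0.000000, Gamma_yxy = 0.000000, Gamma_yyy = 0.000000
  tau = 0.500000: gamma = (-0.375000, -0.250000), gamma' = (-1.000000, 1.000000); Gamma_xxx = 0.000000, Gamma_xxy = 0.000000, Gamma_xyy = 0.000000, Gamma_yxx = 0.000000, Gamma_yxy = 0.000000, Gamma_yyy = 0.000000
  tau = 0.625000: gamma = (-0.500000, -0.109375), gamma' = (-1.000000, 1.250000); Gamma_xxx = 0.000000, Gamma_xxy = 0.000000, Gamma_xyy = 0.000000, Gamma_yxx = 0.000000, Gamma_yxy = 0.000000, Gamma_yyy = 0.000000
  tau = 0.750000: gamma = (-0.625000, 0.062500), gamma' = (-1.000000, 1.500000); Gamma_xxx = 0.000000, Gamma_xxy = 0.000000, Gamma_xyy = 0.000000, Gamma_yxx = 0.000000, Gamma_yxy = 0.000000, Gamma_yyy = 0.000000
  tau = 0.875000: gamma = (-0.750000, 0.265625), gamma' = (-1.000000, 1.750000); Gamma_xxx = 0.000000, Gamma_xxy = 0.000000, Gamma_xyy = 0.000000, Gamma_yxx = 0.000000, Gamma_yxy = 0.000000, Gamma_yyy = 0.000000
  tau = 1.000000: gamma = (-0.875000, 0.500000), gamma' = (-1.000000, 2.000000); Gamma_xxx = 0.000000, Gamma_xxy = 0.000000, Gamma_xyy = 0.000000, Gamma_yxx = 0.000000, Gamma_yxy = 0.000000, Gamma_yyy = 0.000000
step 0: V^x = 1.0000, V^y = 0.7500
step 1: k1 = (0.000000, 0.000000), k2 = (0.000000, 0.000000), k3 = (0.000000, 0.000000), k4 = (0.000000, 0.000000); V <- V + (h/6)(k1 + 2k2 + 2k3 + k4): V^x = 1.0000, V^y = 0.7500
step 2: k1 = (0.000000, 0.000000), k2 = (0.000000, 0.000000), k3 = (0.000000, 0.000000), k4 = (0.000000, 0.000000); V <- V + (h/6)(k1 + 2k2 + 2k3 + k4): V^x = 1.0000, V^y = 0.7500
step 3: k1 = (0.000000, 0.000000), k2 = (0.000000, 0.000000), k3 = (0.000000, 0.000000), k4 = (0.000000, 0.000000); V <- V + (h/6)(k1 + 2k2 + 2k3 + k4): V^x = 1.0000, V^y = 0.7500
step 4: k1 = (0.000000, 0.000000), k2 = (0.000000, 0.000000), k3 = (0.000000, 0.000000), k4 = (0.000000, 0.000000); V <- V + (h/6)(k1 + 2k2 + 2k3 + k4): V^x = 1.0000, V^y = 0.7500


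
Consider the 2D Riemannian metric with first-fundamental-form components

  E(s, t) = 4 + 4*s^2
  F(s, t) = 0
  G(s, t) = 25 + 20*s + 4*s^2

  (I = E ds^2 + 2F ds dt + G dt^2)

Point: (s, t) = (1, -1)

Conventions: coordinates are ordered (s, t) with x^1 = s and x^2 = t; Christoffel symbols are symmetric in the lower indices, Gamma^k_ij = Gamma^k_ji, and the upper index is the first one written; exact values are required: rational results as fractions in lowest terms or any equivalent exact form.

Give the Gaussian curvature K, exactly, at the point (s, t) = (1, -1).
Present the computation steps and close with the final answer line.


E = 8, F = 0, G = 49, EG - F^2 = 392 at the point
E_s = 8, E_t = 0, F_s = 0, F_t = 0, G_s = 28, G_t = 0
E_tt = 0, F_st = 0, G_ss = 8
K follows from Brioschi's formula, (det M1 - det M2)/(EG - F^2)^2.
M1 = [[-E_tt/2 + F_st - G_ss/2, E_s/2, F_s - E_t/2], [F_t - G_s/2, E, F], [G_t/2, F, G]] = [[-4, 4, 0], [-14, 8, 0], [0, 0, 49]]; det M1 = 1176
M2 = [[0, E_t/2, G_s/2], [E_t/2, E, F], [G_s/2, F, G]] = [[0, 0, 14], [0, 8, 0], [14, 0, 49]]; det M2 = -1568
det M1 - det M2 = 2744; K = 2744 / (392)^2 = 1/56

Answer: K = 1/56


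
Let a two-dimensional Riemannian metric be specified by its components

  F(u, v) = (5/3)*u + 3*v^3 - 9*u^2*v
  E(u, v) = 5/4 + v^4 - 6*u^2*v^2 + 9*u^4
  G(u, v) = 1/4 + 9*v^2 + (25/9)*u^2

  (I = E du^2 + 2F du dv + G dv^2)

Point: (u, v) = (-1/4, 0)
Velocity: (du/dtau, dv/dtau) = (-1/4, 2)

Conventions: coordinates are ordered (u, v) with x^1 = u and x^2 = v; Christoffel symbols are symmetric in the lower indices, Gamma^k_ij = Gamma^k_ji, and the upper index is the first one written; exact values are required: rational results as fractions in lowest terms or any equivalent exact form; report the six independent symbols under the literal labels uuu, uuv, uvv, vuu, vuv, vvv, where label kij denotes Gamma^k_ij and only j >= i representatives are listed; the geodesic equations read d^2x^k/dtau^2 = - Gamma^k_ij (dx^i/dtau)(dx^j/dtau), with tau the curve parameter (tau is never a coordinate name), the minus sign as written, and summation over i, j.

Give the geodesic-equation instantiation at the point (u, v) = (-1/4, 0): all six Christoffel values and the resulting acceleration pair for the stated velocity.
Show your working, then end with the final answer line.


E = 329/256, F = -5/12, G = 61/144 at the point
E_u = -9/16, E_v = 0, F_u = 5/3, F_v = -9/16, G_u = -25/18, G_v = 0
EG - F^2 = 13669/36864;  g^inv = (36864/13669) * [[61/144, 5/12], [5/12, 329/256]]
first-kind symbols [ij,l] = (1/2)(d_i g_jl + d_j g_il - d_l g_ij): [uu,u] = E_u/2 = -9/32, [uu,v] = F_u - E_v/2 = 5/3, [uv,u] = E_v/2 = 0, [uv,v] = G_u/2 = -25/36, [vv,u] = F_v - G_u/2 = 19/144, [vv,v] = G_v/2 = 0
Gamma^u_ij = (G*[ij,u] - F*[ij,v])/(EG - F^2), Gamma^v_ij = (E*[ij,v] - F*[ij,u])/(EG - F^2)
Gamma_uuu = 21208/13669, Gamma_uuv = -32000/41007, Gamma_uvv = 18544/123021, Gamma_vuu = 74640/13669, Gamma_vuv = -32900/13669, Gamma_vvv = 6080/41007
d^2u/dtau^2 = -(Gamma_uuu*(-1/4)^2 + 2*Gamma_uuv*(-1/4)*(2) + Gamma_uvv*(2)^2) = -364211/246042
d^2v/dtau^2 = -(Gamma_vuu*(-1/4)^2 + 2*Gamma_vuv*(-1/4)*(2) + Gamma_vvv*(2)^2) = -137015/41007

Answer: Gamma_uuu = 21208/13669, Gamma_uuv = -32000/41007, Gamma_uvv = 18544/123021, Gamma_vuu = 74640/13669, Gamma_vuv = -32900/13669, Gamma_vvv = 6080/41007; accelerations (d^2u/dtau^2, d^2v/dtau^2) = (-364211/246042, -137015/41007)


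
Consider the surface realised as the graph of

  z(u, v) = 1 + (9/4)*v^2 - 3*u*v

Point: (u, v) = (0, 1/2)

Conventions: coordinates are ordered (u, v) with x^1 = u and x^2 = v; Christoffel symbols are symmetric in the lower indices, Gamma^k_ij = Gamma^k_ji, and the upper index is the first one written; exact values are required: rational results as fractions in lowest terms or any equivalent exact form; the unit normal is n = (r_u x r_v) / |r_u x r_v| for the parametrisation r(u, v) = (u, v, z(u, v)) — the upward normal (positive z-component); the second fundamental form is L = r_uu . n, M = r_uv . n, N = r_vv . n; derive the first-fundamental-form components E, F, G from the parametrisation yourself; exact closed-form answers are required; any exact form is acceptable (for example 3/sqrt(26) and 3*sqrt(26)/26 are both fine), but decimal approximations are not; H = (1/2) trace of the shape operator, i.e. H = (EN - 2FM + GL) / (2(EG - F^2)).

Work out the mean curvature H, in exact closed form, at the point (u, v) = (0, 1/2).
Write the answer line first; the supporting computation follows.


Answer: H = -180*sqrt(133)/17689

z_u = -3/2, z_v = 9/4, z_uu = 0, z_uv = -3, z_vv = 9/2
E = 13/4, F = -27/8, G = 97/16; answer radicand W^2 = 133/16
unnormalised second-form numerators: l = 0, m = -3, n = 9/2; L = l/sqrt(133/16), and similarly M = m/sqrt(W^2), N = n/sqrt(W^2)
H = (E*n - 2*F*m + G*l) / (2*(EG - F^2)*sqrt(W^2)); E*n - 2*F*m + G*l = -45/8, EG - F^2 = 133/16, so H = (-45/133)/sqrt(133/16)


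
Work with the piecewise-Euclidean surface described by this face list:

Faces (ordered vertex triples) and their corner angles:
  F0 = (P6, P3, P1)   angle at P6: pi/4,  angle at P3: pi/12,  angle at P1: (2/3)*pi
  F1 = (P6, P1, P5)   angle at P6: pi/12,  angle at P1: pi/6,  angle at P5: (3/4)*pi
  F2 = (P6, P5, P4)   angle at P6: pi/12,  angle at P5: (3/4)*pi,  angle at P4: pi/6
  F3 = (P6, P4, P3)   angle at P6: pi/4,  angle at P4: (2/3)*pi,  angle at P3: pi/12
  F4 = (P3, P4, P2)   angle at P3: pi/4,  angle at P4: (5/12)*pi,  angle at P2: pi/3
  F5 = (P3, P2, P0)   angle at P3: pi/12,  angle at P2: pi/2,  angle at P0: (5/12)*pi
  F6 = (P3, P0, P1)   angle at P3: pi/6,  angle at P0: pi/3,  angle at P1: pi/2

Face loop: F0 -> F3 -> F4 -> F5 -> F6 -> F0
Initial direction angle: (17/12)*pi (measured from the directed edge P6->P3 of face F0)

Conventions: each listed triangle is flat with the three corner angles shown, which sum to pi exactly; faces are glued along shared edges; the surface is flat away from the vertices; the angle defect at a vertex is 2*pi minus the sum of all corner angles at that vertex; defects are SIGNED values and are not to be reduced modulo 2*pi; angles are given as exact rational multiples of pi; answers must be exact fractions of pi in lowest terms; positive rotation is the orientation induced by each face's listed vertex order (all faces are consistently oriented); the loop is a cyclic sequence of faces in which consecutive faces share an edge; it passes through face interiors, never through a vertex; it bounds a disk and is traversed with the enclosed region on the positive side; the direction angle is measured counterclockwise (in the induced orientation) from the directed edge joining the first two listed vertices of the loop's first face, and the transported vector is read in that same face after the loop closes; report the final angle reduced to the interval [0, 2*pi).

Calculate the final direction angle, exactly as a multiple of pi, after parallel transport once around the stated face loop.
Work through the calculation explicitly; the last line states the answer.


enclosed vertex P3: corner angles sum to (2/3)*pi, defect = 2*pi - (2/3)*pi = (4/3)*pi
holonomy = initial angle + sum of enclosed defects (mod 2*pi), positive in the induced orientation
final angle = (17/12)*pi + (4/3)*pi = (3/4)*pi (mod 2*pi)

Answer: final direction angle = (3/4)*pi


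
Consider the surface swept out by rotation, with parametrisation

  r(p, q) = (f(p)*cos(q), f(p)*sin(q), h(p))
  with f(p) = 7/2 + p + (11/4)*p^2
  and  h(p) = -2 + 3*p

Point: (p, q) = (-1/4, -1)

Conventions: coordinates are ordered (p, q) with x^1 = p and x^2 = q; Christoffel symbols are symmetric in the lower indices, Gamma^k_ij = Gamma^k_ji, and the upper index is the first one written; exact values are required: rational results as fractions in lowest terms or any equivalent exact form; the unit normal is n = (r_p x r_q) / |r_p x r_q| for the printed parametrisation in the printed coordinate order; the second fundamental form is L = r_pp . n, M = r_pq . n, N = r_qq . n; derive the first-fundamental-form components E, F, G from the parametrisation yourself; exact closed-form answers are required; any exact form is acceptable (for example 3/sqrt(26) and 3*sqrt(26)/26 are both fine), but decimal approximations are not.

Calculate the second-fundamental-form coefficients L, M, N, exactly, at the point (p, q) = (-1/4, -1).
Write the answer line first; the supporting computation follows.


Answer: L = -44*sqrt(65)/65, M = 0, N = 219*sqrt(65)/520

f = 219/64, f' = -3/8, f'' = 11/2, h' = 3, h'' = 0
E = 585/64, F = 0, G = 47961/4096; answer radicand W^2 = 585/64
unnormalised second-form numerators: l = -33/2, m = 0, n = 657/64; L = l/sqrt(585/64), and similarly M = m/sqrt(W^2), N = n/sqrt(W^2)


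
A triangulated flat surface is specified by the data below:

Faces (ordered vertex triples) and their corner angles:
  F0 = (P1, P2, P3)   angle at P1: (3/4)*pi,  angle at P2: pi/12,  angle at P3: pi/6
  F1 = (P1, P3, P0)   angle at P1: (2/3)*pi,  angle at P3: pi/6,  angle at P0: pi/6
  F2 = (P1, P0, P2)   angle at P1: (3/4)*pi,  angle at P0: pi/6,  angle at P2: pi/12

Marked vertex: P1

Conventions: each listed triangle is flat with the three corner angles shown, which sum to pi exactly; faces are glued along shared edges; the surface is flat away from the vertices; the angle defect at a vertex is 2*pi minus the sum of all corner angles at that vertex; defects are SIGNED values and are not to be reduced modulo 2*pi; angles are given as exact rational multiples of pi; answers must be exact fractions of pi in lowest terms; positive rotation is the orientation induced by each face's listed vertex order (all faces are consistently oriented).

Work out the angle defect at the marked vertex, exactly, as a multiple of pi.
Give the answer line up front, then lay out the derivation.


Answer: defect(P1) = -pi/6

Sum of corner angles at P1: (13/6)*pi
defect = 2*pi - (13/6)*pi


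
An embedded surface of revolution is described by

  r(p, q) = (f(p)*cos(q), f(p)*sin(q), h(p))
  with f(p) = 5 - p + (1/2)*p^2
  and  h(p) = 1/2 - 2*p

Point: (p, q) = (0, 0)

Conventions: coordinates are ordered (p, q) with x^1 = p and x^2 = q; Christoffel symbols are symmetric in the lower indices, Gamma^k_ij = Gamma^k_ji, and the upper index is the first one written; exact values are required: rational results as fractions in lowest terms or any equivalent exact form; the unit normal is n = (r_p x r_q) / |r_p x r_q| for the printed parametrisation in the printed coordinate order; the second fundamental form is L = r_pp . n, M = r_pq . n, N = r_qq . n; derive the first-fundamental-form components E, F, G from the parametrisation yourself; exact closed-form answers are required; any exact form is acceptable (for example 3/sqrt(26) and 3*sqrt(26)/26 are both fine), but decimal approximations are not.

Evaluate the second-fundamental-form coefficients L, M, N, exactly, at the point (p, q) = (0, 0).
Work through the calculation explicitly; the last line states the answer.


f = 5, f' = -1, f'' = 1, h' = -2, h'' = 0
E = 5, F = 0, G = 25; answer radicand W^2 = 5
unnormalised second-form numerators: l = 2, m = 0, n = -10; L = l/sqrt(5), and similarly M = m/sqrt(W^2), N = n/sqrt(W^2)

Answer: L = 2*sqrt(5)/5, M = 0, N = -2*sqrt(5)


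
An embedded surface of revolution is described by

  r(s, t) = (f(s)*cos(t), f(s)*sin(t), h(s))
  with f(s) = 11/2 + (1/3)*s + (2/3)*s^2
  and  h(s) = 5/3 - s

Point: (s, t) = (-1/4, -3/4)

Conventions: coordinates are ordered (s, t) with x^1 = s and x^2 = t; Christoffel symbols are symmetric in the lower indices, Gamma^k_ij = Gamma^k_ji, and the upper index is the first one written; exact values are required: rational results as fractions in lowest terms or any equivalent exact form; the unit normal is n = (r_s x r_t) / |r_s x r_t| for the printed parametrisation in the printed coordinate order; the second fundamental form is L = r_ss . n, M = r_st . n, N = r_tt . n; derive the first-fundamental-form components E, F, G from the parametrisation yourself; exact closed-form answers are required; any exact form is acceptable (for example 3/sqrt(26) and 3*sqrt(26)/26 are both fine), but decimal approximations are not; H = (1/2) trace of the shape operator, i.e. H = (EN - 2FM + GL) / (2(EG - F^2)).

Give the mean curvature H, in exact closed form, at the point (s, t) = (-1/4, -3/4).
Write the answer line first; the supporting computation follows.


Answer: H = 226/393

f = 131/24, f' = 0, f'' = 4/3, h' = -1, h'' = 0
E = 1, F = 0, G = 17161/576; answer radicand W^2 = 1
unnormalised second-form numerators: l = 4/3, m = 0, n = -131/24; L = l/sqrt(1), and similarly M = m/sqrt(W^2), N = n/sqrt(W^2)
H = (E*n - 2*F*m + G*l) / (2*(EG - F^2)*sqrt(W^2)); E*n - 2*F*m + G*l = 14803/432, EG - F^2 = 17161/576, so H = (226/393)/sqrt(1)


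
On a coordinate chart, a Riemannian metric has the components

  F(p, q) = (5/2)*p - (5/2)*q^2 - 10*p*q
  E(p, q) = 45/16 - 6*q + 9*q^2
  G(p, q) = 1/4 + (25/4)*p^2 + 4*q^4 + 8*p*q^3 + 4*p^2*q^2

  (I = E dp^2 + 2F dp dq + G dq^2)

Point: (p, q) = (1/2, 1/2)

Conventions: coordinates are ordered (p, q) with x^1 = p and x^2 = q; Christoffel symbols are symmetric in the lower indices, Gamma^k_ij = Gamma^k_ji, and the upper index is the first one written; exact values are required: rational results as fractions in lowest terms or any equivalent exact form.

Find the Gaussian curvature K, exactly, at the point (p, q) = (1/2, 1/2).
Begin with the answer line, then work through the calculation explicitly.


Answer: K = -140288/12675

E = 33/16, F = -15/8, G = 45/16, EG - F^2 = 585/256 at the point
E_p = 0, E_q = 3, F_p = -5/2, F_q = -15/2, G_p = 33/4, G_q = 6
E_qq = 18, F_pq = -10, G_pp = 29/2
Apply the Brioschi formula K = (det M1 - det M2)/(EG - F^2)^2 over the derivative matrices of E, F, G.
M1 = [[-E_qq/2 + F_pq - G_pp/2, E_p/2, F_p - E_q/2], [F_q - G_p/2, E, F], [G_q/2, F, G]] = [[-105/4, 0, -4], [-93/8, 33/16, -15/8], [3, -15/8, 45/16]]; det M1 = -125361/1024
M2 = [[0, E_q/2, G_p/2], [E_q/2, E, F], [G_p/2, F, G]] = [[0, 3/2, 33/8], [3/2, 33/16, -15/8], [33/8, -15/8, 45/16]]; det M2 = -66177/1024
det M1 - det M2 = -3699/64; K = -3699/64 / (585/256)^2 = -140288/12675


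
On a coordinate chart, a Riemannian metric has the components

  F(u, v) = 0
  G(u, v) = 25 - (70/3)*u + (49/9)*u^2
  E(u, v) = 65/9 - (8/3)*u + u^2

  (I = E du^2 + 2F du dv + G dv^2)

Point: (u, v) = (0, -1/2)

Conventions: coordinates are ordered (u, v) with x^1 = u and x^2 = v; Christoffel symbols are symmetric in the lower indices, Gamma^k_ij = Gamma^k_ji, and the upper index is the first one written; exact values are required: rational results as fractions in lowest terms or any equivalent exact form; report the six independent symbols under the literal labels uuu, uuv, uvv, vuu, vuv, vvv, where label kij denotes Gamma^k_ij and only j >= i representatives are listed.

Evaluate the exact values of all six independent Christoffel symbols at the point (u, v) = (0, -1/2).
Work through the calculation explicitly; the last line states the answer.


E = 65/9, F = 0, G = 25 at the point
E_u = -8/3, E_v = 0, F_u = 0, F_v = 0, G_u = -70/3, G_v = 0
EG - F^2 = 1625/9;  g^inv = (9/1625) * [[25, 0], [0, 65/9]]
first-kind symbols [ij,l] = (1/2)(d_i g_jl + d_j g_il - d_l g_ij): [uu,u] = E_u/2 = -4/3, [uu,v] = F_u - E_v/2 = 0, [uv,u] = E_v/2 = 0, [uv,v] = G_u/2 = -35/3, [vv,u] = F_v - G_u/2 = 35/3, [vv,v] = G_v/2 = 0
Gamma^u_ij = (G*[ij,u] - F*[ij,v])/(EG - F^2), Gamma^v_ij = (E*[ij,v] - F*[ij,u])/(EG - F^2)

Answer: Gamma_uuu = -12/65, Gamma_uuv = 0, Gamma_uvv = 21/13, Gamma_vuu = 0, Gamma_vuv = -7/15, Gamma_vvv = 0


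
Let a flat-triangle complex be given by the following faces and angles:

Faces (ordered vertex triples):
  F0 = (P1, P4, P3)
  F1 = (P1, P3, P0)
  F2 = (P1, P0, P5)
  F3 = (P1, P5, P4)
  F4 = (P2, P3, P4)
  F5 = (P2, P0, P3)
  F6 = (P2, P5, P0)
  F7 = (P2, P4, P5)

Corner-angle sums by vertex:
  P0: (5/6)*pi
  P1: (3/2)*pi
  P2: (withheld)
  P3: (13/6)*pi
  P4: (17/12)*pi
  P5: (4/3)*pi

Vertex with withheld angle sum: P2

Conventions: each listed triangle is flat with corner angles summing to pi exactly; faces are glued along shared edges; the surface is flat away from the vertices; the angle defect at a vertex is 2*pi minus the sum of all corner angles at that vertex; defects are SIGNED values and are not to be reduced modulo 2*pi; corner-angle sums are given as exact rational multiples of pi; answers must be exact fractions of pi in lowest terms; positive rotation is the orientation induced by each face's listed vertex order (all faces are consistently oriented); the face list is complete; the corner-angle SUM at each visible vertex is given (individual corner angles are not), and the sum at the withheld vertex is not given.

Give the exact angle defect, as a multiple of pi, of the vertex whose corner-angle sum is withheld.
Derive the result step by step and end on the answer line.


V = 6, E = 12, F = 8; chi = V - E + F = 2
Gauss-Bonnet: total defect = 2*pi*chi = 4*pi; visible defects sum to (11/4)*pi

Answer: defect(P2) = (5/4)*pi


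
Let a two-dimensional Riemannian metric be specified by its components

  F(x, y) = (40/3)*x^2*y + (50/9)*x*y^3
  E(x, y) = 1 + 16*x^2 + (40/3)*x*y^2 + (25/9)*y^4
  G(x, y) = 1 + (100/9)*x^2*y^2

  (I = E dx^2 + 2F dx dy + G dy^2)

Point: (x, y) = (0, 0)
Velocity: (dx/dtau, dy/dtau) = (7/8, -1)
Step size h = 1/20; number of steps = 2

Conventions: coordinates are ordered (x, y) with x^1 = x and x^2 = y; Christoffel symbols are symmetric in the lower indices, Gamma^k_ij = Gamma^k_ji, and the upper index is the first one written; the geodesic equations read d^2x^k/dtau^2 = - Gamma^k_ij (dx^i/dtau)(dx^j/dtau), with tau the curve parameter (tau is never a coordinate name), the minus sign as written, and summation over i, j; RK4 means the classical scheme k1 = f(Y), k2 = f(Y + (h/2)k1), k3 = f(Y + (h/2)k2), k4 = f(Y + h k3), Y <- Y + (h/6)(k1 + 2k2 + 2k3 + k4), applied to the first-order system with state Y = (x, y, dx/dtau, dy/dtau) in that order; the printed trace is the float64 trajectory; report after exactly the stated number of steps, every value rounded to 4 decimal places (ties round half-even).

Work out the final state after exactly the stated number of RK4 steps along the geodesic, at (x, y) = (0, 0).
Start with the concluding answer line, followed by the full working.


Answer: x = 0.0856, y = -0.0999, dx/dtau = 0.8174, dy/dtau = -0.9969

f(Y) = (dx/dtau, dy/dtau, -Gamma^x_ij Y'^i Y'^j, -Gamma^y_ij Y'^i Y'^j) with the Gammas evaluated at the stage position; h = 0.050000; intermediate values shown to 6 dp
step 0: x = 0.0000, y = 0.0000, dx/dtau = 0.8750, dy/dtau = -1.0000
step 1:
  k1: at (x, y) = (0.000000, 0.000000), (dx/dtau, dy/dtau) = (0.875000, -1.000000); Gamma_xxx = 0.000000, Gamma_xxy = 0.000000, Gamma_xyy = 0.000000, Gamma_yxx = 0.000000, Gamma_yxy = 0.000000, Gamma_yyy = 0.000000; k1 = (0.875000, -1.000000, 0.000000, 0.000000)
  k2: at (x, y) = (0.021875, -0.025000), (dx/dtau, dy/dtau) = (0.875000, -1.000000); Gamma_xxx = 0.351411, Gamma_xxy = -0.007321, Gamma_xyy = 0.006406, Gamma_yxx = -0.007235, Gamma_yxy = 0.000151, Gamma_yyy = -0.000132; k2 = (0.875000, -1.000000, -0.288266, 0.005935)
  k3: at (x, y) = (0.021875, -0.025000), (dx/dtau, dy/dtau) = (0.867793, -0.999852); Gamma_xxx = 0.351411, Gamma_xxy = -0.007321, Gamma_xyy = 0.006406, Gamma_yxx = -0.007235, Gamma_yxy = 0.000151, Gamma_yyy = -0.000132; k3 = (0.867793, -0.999852, -0.283744, 0.005842)
  k4: at (x, y) = (0.043390, -0.049993), (dx/dtau, dy/dtau) = (0.860813, -0.999708); Gamma_xxx = 0.689095, Gamma_xxy = -0.028708, Gamma_xyy = 0.024916, Gamma_yxx = -0.028035, Gamma_yxy = 0.001168, Gamma_yyy = -0.001014; k4 = (0.860813, -0.999708, -0.584930, 0.023797)
  Y <- Y + (h/6)(k1 + 2k2 + 2k3 + k4): x = 0.0435, y = -0.0500, dx/dtau = 0.8606, dy/dtau = -0.9996
step 2:
  k1: at (x, y) = (0.043512, -0.049995), (dx/dtau, dy/dtau) = (0.860592, -0.999605); Gamma_xxx = 0.690872, Gamma_xxy = -0.028783, Gamma_xyy = 0.025051, Gamma_yxx = -0.028111, Gamma_yxy = 0.001171, Gamma_yyy = -0.001019; k1 = (0.860592, -0.999605, -0.586226, 0.023853)
  k2: at (x, y) = (0.065026, -0.074985), (dx/dtau, dy/dtau) = (0.845936, -0.999009); Gamma_xxx = 1.004685, Gamma_xxy = -0.062780, Gamma_xyy = 0.054443, Gamma_yxx = -0.060597, Gamma_yxy = 0.003787, Gamma_yyy = -0.003284; k2 = (0.845936, -0.999009, -0.879407, 0.053041)
  k3: at (x, y) = (0.064660, -0.074970), (dx/dtau, dy/dtau) = (0.838607, -0.998279); Gamma_xxx = 0.999946, Gamma_xxy = -0.062472, Gamma_xyy = 0.053880, Gamma_yxx = -0.060288, Gamma_yxy = 0.003767, Gamma_yyy = -0.003249; k3 = (0.838607, -0.998279, -0.861517, 0.051942)
  k4: at (x, y) = (0.085442, -0.099909), (dx/dtau, dy/dtau) = (0.817516, -0.997008); Gamma_xxx = 1.269516, Gamma_xxy = -0.105697, Gamma_xyy = 0.090392, Gamma_yxx = -0.100791, Gamma_yxy = 0.008392, Gamma_yyy = -0.007176; k4 = (0.817516, -0.997008, -1.110611, 0.088175)
  Y <- Y + (h/6)(k1 + 2k2 + 2k3 + k4): x = 0.0856, y = -0.0999, dx/dtau = 0.8174, dy/dtau = -0.9969
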